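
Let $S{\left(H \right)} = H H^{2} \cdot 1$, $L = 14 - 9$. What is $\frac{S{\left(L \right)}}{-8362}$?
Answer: $- \frac{125}{8362} \approx -0.014949$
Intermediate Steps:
$L = 5$ ($L = 14 - 9 = 5$)
$S{\left(H \right)} = H^{3}$ ($S{\left(H \right)} = H^{3} \cdot 1 = H^{3}$)
$\frac{S{\left(L \right)}}{-8362} = \frac{5^{3}}{-8362} = 125 \left(- \frac{1}{8362}\right) = - \frac{125}{8362}$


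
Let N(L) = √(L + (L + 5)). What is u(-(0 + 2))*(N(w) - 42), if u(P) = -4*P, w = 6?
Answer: -336 + 8*√17 ≈ -303.02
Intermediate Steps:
N(L) = √(5 + 2*L) (N(L) = √(L + (5 + L)) = √(5 + 2*L))
u(-(0 + 2))*(N(w) - 42) = (-(-4)*(0 + 2))*(√(5 + 2*6) - 42) = (-(-4)*2)*(√(5 + 12) - 42) = (-4*(-2))*(√17 - 42) = 8*(-42 + √17) = -336 + 8*√17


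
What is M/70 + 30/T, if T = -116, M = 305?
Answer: 832/203 ≈ 4.0985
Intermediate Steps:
M/70 + 30/T = 305/70 + 30/(-116) = 305*(1/70) + 30*(-1/116) = 61/14 - 15/58 = 832/203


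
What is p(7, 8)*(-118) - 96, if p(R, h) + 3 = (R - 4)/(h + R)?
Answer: 1172/5 ≈ 234.40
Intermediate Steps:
p(R, h) = -3 + (-4 + R)/(R + h) (p(R, h) = -3 + (R - 4)/(h + R) = -3 + (-4 + R)/(R + h))
p(7, 8)*(-118) - 96 = ((-4 - 3*8 - 2*7)/(7 + 8))*(-118) - 96 = ((-4 - 24 - 14)/15)*(-118) - 96 = ((1/15)*(-42))*(-118) - 96 = -14/5*(-118) - 96 = 1652/5 - 96 = 1172/5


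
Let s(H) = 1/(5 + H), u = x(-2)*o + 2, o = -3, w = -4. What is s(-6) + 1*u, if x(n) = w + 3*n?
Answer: 31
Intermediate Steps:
x(n) = -4 + 3*n
u = 32 (u = (-4 + 3*(-2))*(-3) + 2 = (-4 - 6)*(-3) + 2 = -10*(-3) + 2 = 30 + 2 = 32)
s(-6) + 1*u = 1/(5 - 6) + 1*32 = 1/(-1) + 32 = -1 + 32 = 31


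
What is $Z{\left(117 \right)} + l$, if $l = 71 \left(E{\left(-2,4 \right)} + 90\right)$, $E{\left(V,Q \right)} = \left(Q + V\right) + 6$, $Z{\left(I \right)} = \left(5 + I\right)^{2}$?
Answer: $21842$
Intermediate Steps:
$E{\left(V,Q \right)} = 6 + Q + V$
$l = 6958$ ($l = 71 \left(\left(6 + 4 - 2\right) + 90\right) = 71 \left(8 + 90\right) = 71 \cdot 98 = 6958$)
$Z{\left(117 \right)} + l = \left(5 + 117\right)^{2} + 6958 = 122^{2} + 6958 = 14884 + 6958 = 21842$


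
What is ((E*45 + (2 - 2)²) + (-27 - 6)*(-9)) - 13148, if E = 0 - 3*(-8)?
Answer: -11771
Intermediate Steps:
E = 24 (E = 0 - 1*(-24) = 0 + 24 = 24)
((E*45 + (2 - 2)²) + (-27 - 6)*(-9)) - 13148 = ((24*45 + (2 - 2)²) + (-27 - 6)*(-9)) - 13148 = ((1080 + 0²) - 33*(-9)) - 13148 = ((1080 + 0) + 297) - 13148 = (1080 + 297) - 13148 = 1377 - 13148 = -11771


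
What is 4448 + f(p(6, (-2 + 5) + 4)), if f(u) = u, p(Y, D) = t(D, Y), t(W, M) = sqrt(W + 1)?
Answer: 4448 + 2*sqrt(2) ≈ 4450.8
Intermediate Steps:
t(W, M) = sqrt(1 + W)
p(Y, D) = sqrt(1 + D)
4448 + f(p(6, (-2 + 5) + 4)) = 4448 + sqrt(1 + ((-2 + 5) + 4)) = 4448 + sqrt(1 + (3 + 4)) = 4448 + sqrt(1 + 7) = 4448 + sqrt(8) = 4448 + 2*sqrt(2)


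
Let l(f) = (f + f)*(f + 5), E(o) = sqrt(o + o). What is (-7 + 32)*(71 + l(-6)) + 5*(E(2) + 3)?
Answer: 2100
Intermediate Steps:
E(o) = sqrt(2)*sqrt(o) (E(o) = sqrt(2*o) = sqrt(2)*sqrt(o))
l(f) = 2*f*(5 + f) (l(f) = (2*f)*(5 + f) = 2*f*(5 + f))
(-7 + 32)*(71 + l(-6)) + 5*(E(2) + 3) = (-7 + 32)*(71 + 2*(-6)*(5 - 6)) + 5*(sqrt(2)*sqrt(2) + 3) = 25*(71 + 2*(-6)*(-1)) + 5*(2 + 3) = 25*(71 + 12) + 5*5 = 25*83 + 25 = 2075 + 25 = 2100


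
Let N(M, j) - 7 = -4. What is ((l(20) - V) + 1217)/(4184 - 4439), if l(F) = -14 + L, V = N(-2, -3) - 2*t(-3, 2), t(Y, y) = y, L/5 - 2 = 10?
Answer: -1264/255 ≈ -4.9569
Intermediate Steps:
L = 60 (L = 10 + 5*10 = 10 + 50 = 60)
N(M, j) = 3 (N(M, j) = 7 - 4 = 3)
V = -1 (V = 3 - 2*2 = 3 - 4 = -1)
l(F) = 46 (l(F) = -14 + 60 = 46)
((l(20) - V) + 1217)/(4184 - 4439) = ((46 - 1*(-1)) + 1217)/(4184 - 4439) = ((46 + 1) + 1217)/(-255) = (47 + 1217)*(-1/255) = 1264*(-1/255) = -1264/255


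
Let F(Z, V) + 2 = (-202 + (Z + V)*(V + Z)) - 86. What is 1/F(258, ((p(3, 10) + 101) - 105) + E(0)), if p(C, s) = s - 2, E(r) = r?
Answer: 1/68354 ≈ 1.4630e-5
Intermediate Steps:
p(C, s) = -2 + s
F(Z, V) = -290 + (V + Z)**2 (F(Z, V) = -2 + ((-202 + (Z + V)*(V + Z)) - 86) = -2 + ((-202 + (V + Z)*(V + Z)) - 86) = -2 + ((-202 + (V + Z)**2) - 86) = -2 + (-288 + (V + Z)**2) = -290 + (V + Z)**2)
1/F(258, ((p(3, 10) + 101) - 105) + E(0)) = 1/(-290 + (((((-2 + 10) + 101) - 105) + 0) + 258)**2) = 1/(-290 + ((((8 + 101) - 105) + 0) + 258)**2) = 1/(-290 + (((109 - 105) + 0) + 258)**2) = 1/(-290 + ((4 + 0) + 258)**2) = 1/(-290 + (4 + 258)**2) = 1/(-290 + 262**2) = 1/(-290 + 68644) = 1/68354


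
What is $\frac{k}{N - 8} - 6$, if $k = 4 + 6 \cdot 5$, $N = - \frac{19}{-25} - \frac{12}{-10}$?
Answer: $- \frac{1756}{151} \approx -11.629$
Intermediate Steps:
$N = \frac{49}{25}$ ($N = \left(-19\right) \left(- \frac{1}{25}\right) - - \frac{6}{5} = \frac{19}{25} + \frac{6}{5} = \frac{49}{25} \approx 1.96$)
$k = 34$ ($k = 4 + 30 = 34$)
$\frac{k}{N - 8} - 6 = \frac{1}{\frac{49}{25} - 8} \cdot 34 - 6 = \frac{1}{- \frac{151}{25}} \cdot 34 - 6 = \left(- \frac{25}{151}\right) 34 - 6 = - \frac{850}{151} - 6 = - \frac{1756}{151}$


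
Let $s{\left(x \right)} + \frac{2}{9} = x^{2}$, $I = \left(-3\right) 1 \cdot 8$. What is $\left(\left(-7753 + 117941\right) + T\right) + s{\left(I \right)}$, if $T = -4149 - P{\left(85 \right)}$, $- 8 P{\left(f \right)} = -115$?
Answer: $\frac{7675229}{72} \approx 1.066 \cdot 10^{5}$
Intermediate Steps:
$P{\left(f \right)} = \frac{115}{8}$ ($P{\left(f \right)} = \left(- \frac{1}{8}\right) \left(-115\right) = \frac{115}{8}$)
$I = -24$ ($I = \left(-3\right) 8 = -24$)
$T = - \frac{33307}{8}$ ($T = -4149 - \frac{115}{8} = - \frac{33307}{8} \approx -4163.4$)
$s{\left(x \right)} = - \frac{2}{9} + x^{2}$
$\left(\left(-7753 + 117941\right) + T\right) + s{\left(I \right)} = \left(\left(-7753 + 117941\right) - \frac{33307}{8}\right) - \left(\frac{2}{9} - \left(-24\right)^{2}\right) = \left(110188 - \frac{33307}{8}\right) + \left(- \frac{2}{9} + 576\right) = \frac{848197}{8} + \frac{5182}{9} = \frac{7675229}{72}$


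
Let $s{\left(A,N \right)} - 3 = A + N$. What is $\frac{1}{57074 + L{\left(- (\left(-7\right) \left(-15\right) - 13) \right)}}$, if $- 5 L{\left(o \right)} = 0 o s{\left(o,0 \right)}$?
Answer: $\frac{1}{57074} \approx 1.7521 \cdot 10^{-5}$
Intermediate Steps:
$s{\left(A,N \right)} = 3 + A + N$ ($s{\left(A,N \right)} = 3 + \left(A + N\right) = 3 + A + N$)
$L{\left(o \right)} = 0$ ($L{\left(o \right)} = - \frac{0 o \left(3 + o + 0\right)}{5} = - \frac{0 \left(3 + o\right)}{5} = \left(- \frac{1}{5}\right) 0 = 0$)
$\frac{1}{57074 + L{\left(- (\left(-7\right) \left(-15\right) - 13) \right)}} = \frac{1}{57074 + 0} = \frac{1}{57074}$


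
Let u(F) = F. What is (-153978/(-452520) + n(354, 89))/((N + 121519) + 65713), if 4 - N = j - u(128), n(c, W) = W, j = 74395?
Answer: 6738043/8520121980 ≈ 0.00079084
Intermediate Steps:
N = -74263 (N = 4 - (74395 - 1*128) = 4 - (74395 - 128) = 4 - 1*74267 = 4 - 74267 = -74263)
(-153978/(-452520) + n(354, 89))/((N + 121519) + 65713) = (-153978/(-452520) + 89)/((-74263 + 121519) + 65713) = (-153978*(-1/452520) + 89)/(47256 + 65713) = (25663/75420 + 89)/112969 = (6738043/75420)*(1/112969) = 6738043/8520121980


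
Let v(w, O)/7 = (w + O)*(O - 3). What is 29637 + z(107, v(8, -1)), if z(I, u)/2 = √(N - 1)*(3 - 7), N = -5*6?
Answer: 29637 - 8*I*√31 ≈ 29637.0 - 44.542*I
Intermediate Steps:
N = -30
v(w, O) = 7*(-3 + O)*(O + w) (v(w, O) = 7*((w + O)*(O - 3)) = 7*((O + w)*(-3 + O)) = 7*((-3 + O)*(O + w)) = 7*(-3 + O)*(O + w))
z(I, u) = -8*I*√31 (z(I, u) = 2*(√(-30 - 1)*(3 - 7)) = 2*(√(-31)*(-4)) = 2*((I*√31)*(-4)) = 2*(-4*I*√31) = -8*I*√31)
29637 + z(107, v(8, -1)) = 29637 - 8*I*√31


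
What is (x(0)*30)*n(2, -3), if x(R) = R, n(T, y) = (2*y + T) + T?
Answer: 0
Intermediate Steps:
n(T, y) = 2*T + 2*y (n(T, y) = (T + 2*y) + T = 2*T + 2*y)
(x(0)*30)*n(2, -3) = (0*30)*(2*2 + 2*(-3)) = 0*(4 - 6) = 0*(-2) = 0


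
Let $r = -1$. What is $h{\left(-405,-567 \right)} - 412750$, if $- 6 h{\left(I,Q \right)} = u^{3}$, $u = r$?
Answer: $- \frac{2476499}{6} \approx -4.1275 \cdot 10^{5}$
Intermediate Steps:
$u = -1$
$h{\left(I,Q \right)} = \frac{1}{6}$ ($h{\left(I,Q \right)} = - \frac{\left(-1\right)^{3}}{6} = \left(- \frac{1}{6}\right) \left(-1\right) = \frac{1}{6}$)
$h{\left(-405,-567 \right)} - 412750 = \frac{1}{6} - 412750 = - \frac{2476499}{6}$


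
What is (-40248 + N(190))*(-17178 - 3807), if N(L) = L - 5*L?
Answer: 860552880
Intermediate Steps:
N(L) = -4*L
(-40248 + N(190))*(-17178 - 3807) = (-40248 - 4*190)*(-17178 - 3807) = (-40248 - 760)*(-20985) = -41008*(-20985) = 860552880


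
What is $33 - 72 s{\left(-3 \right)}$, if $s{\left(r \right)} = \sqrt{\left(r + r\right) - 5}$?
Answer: $33 - 72 i \sqrt{11} \approx 33.0 - 238.8 i$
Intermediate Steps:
$s{\left(r \right)} = \sqrt{-5 + 2 r}$ ($s{\left(r \right)} = \sqrt{2 r - 5} = \sqrt{-5 + 2 r}$)
$33 - 72 s{\left(-3 \right)} = 33 - 72 \sqrt{-5 + 2 \left(-3\right)} = 33 - 72 \sqrt{-5 - 6} = 33 - 72 \sqrt{-11} = 33 - 72 i \sqrt{11}$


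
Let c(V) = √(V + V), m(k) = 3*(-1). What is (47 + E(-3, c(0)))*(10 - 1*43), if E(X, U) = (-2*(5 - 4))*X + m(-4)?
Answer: -1650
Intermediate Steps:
m(k) = -3
c(V) = √2*√V (c(V) = √(2*V) = √2*√V)
E(X, U) = -3 - 2*X (E(X, U) = (-2*(5 - 4))*X - 3 = (-2*1)*X - 3 = -2*X - 3 = -3 - 2*X)
(47 + E(-3, c(0)))*(10 - 1*43) = (47 + (-3 - 2*(-3)))*(10 - 1*43) = (47 + (-3 + 6))*(10 - 43) = (47 + 3)*(-33) = 50*(-33) = -1650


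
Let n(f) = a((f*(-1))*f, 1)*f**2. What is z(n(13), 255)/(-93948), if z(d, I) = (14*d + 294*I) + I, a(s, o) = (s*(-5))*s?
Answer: 337801405/93948 ≈ 3595.6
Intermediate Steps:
a(s, o) = -5*s**2 (a(s, o) = (-5*s)*s = -5*s**2)
n(f) = -5*f**6 (n(f) = (-5*f**4)*f**2 = -5*f**6)
z(d, I) = 14*d + 295*I
z(n(13), 255)/(-93948) = (14*(-5*13**6) + 295*255)/(-93948) = (14*(-5*4826809) + 75225)*(-1/93948) = (14*(-24134045) + 75225)*(-1/93948) = (-337876630 + 75225)*(-1/93948) = -337801405*(-1/93948) = 337801405/93948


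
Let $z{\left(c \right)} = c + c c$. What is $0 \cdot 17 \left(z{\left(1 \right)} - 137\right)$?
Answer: $0$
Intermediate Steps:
$z{\left(c \right)} = c + c^{2}$
$0 \cdot 17 \left(z{\left(1 \right)} - 137\right) = 0 \cdot 17 \left(1 \left(1 + 1\right) - 137\right) = 0 \left(1 \cdot 2 - 137\right) = 0 \left(2 - 137\right) = 0 \left(-135\right) = 0$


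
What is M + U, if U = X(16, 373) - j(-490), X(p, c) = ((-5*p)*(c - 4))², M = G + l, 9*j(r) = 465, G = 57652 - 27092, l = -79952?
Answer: 2614142869/3 ≈ 8.7138e+8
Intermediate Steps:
G = 30560
j(r) = 155/3 (j(r) = (⅑)*465 = 155/3)
M = -49392 (M = 30560 - 79952 = -49392)
X(p, c) = 25*p²*(-4 + c)² (X(p, c) = ((-5*p)*(-4 + c))² = (-5*p*(-4 + c))² = 25*p²*(-4 + c)²)
U = 2614291045/3 (U = 25*16²*(-4 + 373)² - 1*155/3 = 25*256*369² - 155/3 = 25*256*136161 - 155/3 = 871430400 - 155/3 = 2614291045/3 ≈ 8.7143e+8)
M + U = -49392 + 2614291045/3 = 2614142869/3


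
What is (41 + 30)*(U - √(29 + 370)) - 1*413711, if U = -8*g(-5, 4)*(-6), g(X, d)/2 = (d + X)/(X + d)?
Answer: -406895 - 71*√399 ≈ -4.0831e+5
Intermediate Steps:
g(X, d) = 2 (g(X, d) = 2*((d + X)/(X + d)) = 2*((X + d)/(X + d)) = 2*1 = 2)
U = 96 (U = -8*2*(-6) = -16*(-6) = 96)
(41 + 30)*(U - √(29 + 370)) - 1*413711 = (41 + 30)*(96 - √(29 + 370)) - 1*413711 = 71*(96 - √399) - 413711 = (6816 - 71*√399) - 413711 = -406895 - 71*√399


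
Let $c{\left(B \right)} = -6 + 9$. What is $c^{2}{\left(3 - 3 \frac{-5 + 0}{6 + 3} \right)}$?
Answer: $9$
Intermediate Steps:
$c{\left(B \right)} = 3$
$c^{2}{\left(3 - 3 \frac{-5 + 0}{6 + 3} \right)} = 3^{2} = 9$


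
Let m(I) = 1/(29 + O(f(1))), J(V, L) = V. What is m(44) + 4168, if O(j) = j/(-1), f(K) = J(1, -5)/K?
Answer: 116705/28 ≈ 4168.0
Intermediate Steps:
f(K) = 1/K
O(j) = -j (O(j) = j*(-1) = -j)
m(I) = 1/28 (m(I) = 1/(29 - 1/1) = 1/(29 - 1*1) = 1/(29 - 1) = 1/28)
m(44) + 4168 = 1/28 + 4168 = 116705/28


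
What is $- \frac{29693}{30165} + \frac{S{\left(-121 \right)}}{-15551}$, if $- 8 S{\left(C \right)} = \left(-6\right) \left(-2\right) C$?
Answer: $- \frac{934461581}{938191830} \approx -0.99602$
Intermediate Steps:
$S{\left(C \right)} = - \frac{3 C}{2}$ ($S{\left(C \right)} = - \frac{\left(-6\right) \left(-2\right) C}{8} = - \frac{12 C}{8} = - \frac{3 C}{2}$)
$- \frac{29693}{30165} + \frac{S{\left(-121 \right)}}{-15551} = - \frac{29693}{30165} + \frac{\left(- \frac{3}{2}\right) \left(-121\right)}{-15551} = \left(-29693\right) \frac{1}{30165} + \frac{363}{2} \left(- \frac{1}{15551}\right) = - \frac{29693}{30165} - \frac{363}{31102} = - \frac{934461581}{938191830}$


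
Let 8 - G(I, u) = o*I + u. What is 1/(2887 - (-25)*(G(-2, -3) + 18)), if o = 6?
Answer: 1/3912 ≈ 0.00025562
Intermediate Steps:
G(I, u) = 8 - u - 6*I (G(I, u) = 8 - (6*I + u) = 8 - (u + 6*I) = 8 + (-u - 6*I) = 8 - u - 6*I)
1/(2887 - (-25)*(G(-2, -3) + 18)) = 1/(2887 - (-25)*((8 - 1*(-3) - 6*(-2)) + 18)) = 1/(2887 - (-25)*((8 + 3 + 12) + 18)) = 1/(2887 - (-25)*(23 + 18)) = 1/(2887 - (-25)*41) = 1/(2887 - 1*(-1025)) = 1/(2887 + 1025) = 1/3912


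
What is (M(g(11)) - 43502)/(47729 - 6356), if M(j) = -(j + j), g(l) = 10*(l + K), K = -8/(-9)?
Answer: -393658/372357 ≈ -1.0572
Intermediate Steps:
K = 8/9 (K = -8*(-⅑) = 8/9 ≈ 0.88889)
g(l) = 80/9 + 10*l (g(l) = 10*(l + 8/9) = 10*(8/9 + l) = 80/9 + 10*l)
M(j) = -2*j
(M(g(11)) - 43502)/(47729 - 6356) = (-2*(80/9 + 10*11) - 43502)/(47729 - 6356) = (-2*(80/9 + 110) - 43502)/41373 = (-2*1070/9 - 43502)*(1/41373) = (-2140/9 - 43502)*(1/41373) = -393658/9*1/41373 = -393658/372357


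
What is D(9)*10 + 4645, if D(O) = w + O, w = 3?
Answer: 4765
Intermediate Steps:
D(O) = 3 + O
D(9)*10 + 4645 = (3 + 9)*10 + 4645 = 12*10 + 4645 = 120 + 4645 = 4765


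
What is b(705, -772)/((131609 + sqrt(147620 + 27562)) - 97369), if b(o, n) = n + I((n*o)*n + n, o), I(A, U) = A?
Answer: 7193262053120/586101209 - 210083588*sqrt(175182)/586101209 ≈ 12123.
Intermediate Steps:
b(o, n) = 2*n + o*n**2 (b(o, n) = n + ((n*o)*n + n) = n + (o*n**2 + n) = n + (n + o*n**2) = 2*n + o*n**2)
b(705, -772)/((131609 + sqrt(147620 + 27562)) - 97369) = (-772*(2 - 772*705))/((131609 + sqrt(147620 + 27562)) - 97369) = (-772*(2 - 544260))/((131609 + sqrt(175182)) - 97369) = (-772*(-544258))/(34240 + sqrt(175182)) = 420167176/(34240 + sqrt(175182))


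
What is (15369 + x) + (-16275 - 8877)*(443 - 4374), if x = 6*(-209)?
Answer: 98886627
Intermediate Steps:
x = -1254
(15369 + x) + (-16275 - 8877)*(443 - 4374) = (15369 - 1254) + (-16275 - 8877)*(443 - 4374) = 14115 - 25152*(-3931) = 14115 + 98872512 = 98886627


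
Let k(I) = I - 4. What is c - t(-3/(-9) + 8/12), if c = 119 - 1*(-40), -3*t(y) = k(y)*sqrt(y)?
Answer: 158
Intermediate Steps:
k(I) = -4 + I
t(y) = -sqrt(y)*(-4 + y)/3 (t(y) = -(-4 + y)*sqrt(y)/3 = -sqrt(y)*(-4 + y)/3)
c = 159 (c = 119 + 40 = 159)
c - t(-3/(-9) + 8/12) = 159 - sqrt(-3/(-9) + 8/12)*(4 - (-3/(-9) + 8/12))/3 = 159 - sqrt(-3*(-1/9) + 8*(1/12))*(4 - (-3*(-1/9) + 8*(1/12)))/3 = 159 - sqrt(1/3 + 2/3)*(4 - (1/3 + 2/3))/3 = 159 - sqrt(1)*(4 - 1*1)/3 = 159 - (4 - 1)/3 = 159 - 3/3 = 159 - 1*1 = 159 - 1 = 158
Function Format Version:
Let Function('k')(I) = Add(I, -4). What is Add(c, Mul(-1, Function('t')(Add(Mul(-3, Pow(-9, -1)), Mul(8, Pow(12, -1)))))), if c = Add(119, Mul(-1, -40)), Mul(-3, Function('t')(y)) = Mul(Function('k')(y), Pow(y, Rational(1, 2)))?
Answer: 158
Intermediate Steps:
Function('k')(I) = Add(-4, I)
Function('t')(y) = Mul(Rational(-1, 3), Pow(y, Rational(1, 2)), Add(-4, y)) (Function('t')(y) = Mul(Rational(-1, 3), Mul(Add(-4, y), Pow(y, Rational(1, 2)))) = Mul(Rational(-1, 3), Mul(Pow(y, Rational(1, 2)), Add(-4, y))) = Mul(Rational(-1, 3), Pow(y, Rational(1, 2)), Add(-4, y)))
c = 159 (c = Add(119, 40) = 159)
Add(c, Mul(-1, Function('t')(Add(Mul(-3, Pow(-9, -1)), Mul(8, Pow(12, -1)))))) = Add(159, Mul(-1, Mul(Rational(1, 3), Pow(Add(Mul(-3, Pow(-9, -1)), Mul(8, Pow(12, -1))), Rational(1, 2)), Add(4, Mul(-1, Add(Mul(-3, Pow(-9, -1)), Mul(8, Pow(12, -1)))))))) = Add(159, Mul(-1, Mul(Rational(1, 3), Pow(Add(Mul(-3, Rational(-1, 9)), Mul(8, Rational(1, 12))), Rational(1, 2)), Add(4, Mul(-1, Add(Mul(-3, Rational(-1, 9)), Mul(8, Rational(1, 12)))))))) = Add(159, Mul(-1, Mul(Rational(1, 3), Pow(Add(Rational(1, 3), Rational(2, 3)), Rational(1, 2)), Add(4, Mul(-1, Add(Rational(1, 3), Rational(2, 3))))))) = Add(159, Mul(-1, Mul(Rational(1, 3), Pow(1, Rational(1, 2)), Add(4, Mul(-1, 1))))) = Add(159, Mul(-1, Mul(Rational(1, 3), 1, Add(4, -1)))) = Add(159, Mul(-1, Mul(Rational(1, 3), 1, 3))) = Add(159, Mul(-1, 1)) = Add(159, -1) = 158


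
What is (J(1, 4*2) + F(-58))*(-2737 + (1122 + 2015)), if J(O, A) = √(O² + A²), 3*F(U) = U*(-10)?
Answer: 232000/3 + 400*√65 ≈ 80558.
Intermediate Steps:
F(U) = -10*U/3 (F(U) = (U*(-10))/3 = (-10*U)/3 = -10*U/3)
J(O, A) = √(A² + O²)
(J(1, 4*2) + F(-58))*(-2737 + (1122 + 2015)) = (√((4*2)² + 1²) - 10/3*(-58))*(-2737 + (1122 + 2015)) = (√(8² + 1) + 580/3)*(-2737 + 3137) = (√(64 + 1) + 580/3)*400 = (√65 + 580/3)*400 = (580/3 + √65)*400 = 232000/3 + 400*√65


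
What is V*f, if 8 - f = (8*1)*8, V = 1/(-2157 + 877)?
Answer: 7/160 ≈ 0.043750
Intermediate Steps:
V = -1/1280 (V = 1/(-1280) = -1/1280 ≈ -0.00078125)
f = -56 (f = 8 - 8*1*8 = 8 - 8*8 = 8 - 1*64 = 8 - 64 = -56)
V*f = -1/1280*(-56) = 7/160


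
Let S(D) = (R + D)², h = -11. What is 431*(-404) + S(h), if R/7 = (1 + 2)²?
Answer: -171420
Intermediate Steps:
R = 63 (R = 7*(1 + 2)² = 7*3² = 7*9 = 63)
S(D) = (63 + D)²
431*(-404) + S(h) = 431*(-404) + (63 - 11)² = -174124 + 52² = -174124 + 2704 = -171420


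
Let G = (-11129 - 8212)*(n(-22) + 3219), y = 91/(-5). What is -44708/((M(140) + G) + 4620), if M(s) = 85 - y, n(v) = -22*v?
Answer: 223540/358074999 ≈ 0.00062428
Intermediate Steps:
y = -91/5 (y = 91*(-⅕) = -91/5 ≈ -18.200)
G = -71619723 (G = (-11129 - 8212)*(-22*(-22) + 3219) = -19341*(484 + 3219) = -19341*3703 = -71619723)
M(s) = 516/5 (M(s) = 85 - 1*(-91/5) = 85 + 91/5 = 516/5)
-44708/((M(140) + G) + 4620) = -44708/((516/5 - 71619723) + 4620) = -44708/(-358098099/5 + 4620) = -44708/(-358074999/5) = -44708*(-5/358074999) = 223540/358074999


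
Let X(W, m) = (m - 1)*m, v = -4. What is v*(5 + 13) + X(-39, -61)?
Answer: 3710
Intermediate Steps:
X(W, m) = m*(-1 + m) (X(W, m) = (-1 + m)*m = m*(-1 + m))
v*(5 + 13) + X(-39, -61) = -4*(5 + 13) - 61*(-1 - 61) = -4*18 - 61*(-62) = -72 + 3782 = 3710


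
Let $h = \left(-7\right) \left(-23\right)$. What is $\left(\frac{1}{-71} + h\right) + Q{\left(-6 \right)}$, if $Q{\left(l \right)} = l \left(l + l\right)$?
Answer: $\frac{16542}{71} \approx 232.99$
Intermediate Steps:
$Q{\left(l \right)} = 2 l^{2}$ ($Q{\left(l \right)} = l 2 l = 2 l^{2}$)
$h = 161$
$\left(\frac{1}{-71} + h\right) + Q{\left(-6 \right)} = \left(\frac{1}{-71} + 161\right) + 2 \left(-6\right)^{2} = \left(- \frac{1}{71} + 161\right) + 2 \cdot 36 = \frac{11430}{71} + 72 = \frac{16542}{71}$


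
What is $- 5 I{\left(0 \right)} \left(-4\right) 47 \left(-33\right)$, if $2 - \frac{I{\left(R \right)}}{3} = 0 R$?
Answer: $-186120$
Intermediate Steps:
$I{\left(R \right)} = 6$ ($I{\left(R \right)} = 6 - 3 \cdot 0 R = 6 - 0 = 6 + 0 = 6$)
$- 5 I{\left(0 \right)} \left(-4\right) 47 \left(-33\right) = \left(-5\right) 6 \left(-4\right) 47 \left(-33\right) = \left(-30\right) \left(-4\right) 47 \left(-33\right) = 120 \cdot 47 \left(-33\right) = 5640 \left(-33\right) = -186120$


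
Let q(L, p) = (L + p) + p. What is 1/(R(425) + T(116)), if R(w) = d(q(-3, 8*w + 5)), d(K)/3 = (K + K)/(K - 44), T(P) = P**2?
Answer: 6763/91043770 ≈ 7.4283e-5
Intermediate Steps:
q(L, p) = L + 2*p
d(K) = 6*K/(-44 + K) (d(K) = 3*((K + K)/(K - 44)) = 3*((2*K)/(-44 + K)) = 3*(2*K/(-44 + K)) = 6*K/(-44 + K))
R(w) = 6*(7 + 16*w)/(-37 + 16*w) (R(w) = 6*(-3 + 2*(8*w + 5))/(-44 + (-3 + 2*(8*w + 5))) = 6*(-3 + 2*(5 + 8*w))/(-44 + (-3 + 2*(5 + 8*w))) = 6*(-3 + (10 + 16*w))/(-44 + (-3 + (10 + 16*w))) = 6*(7 + 16*w)/(-44 + (7 + 16*w)) = 6*(7 + 16*w)/(-37 + 16*w))
1/(R(425) + T(116)) = 1/(6*(7 + 16*425)/(-37 + 16*425) + 116**2) = 1/(6*(7 + 6800)/(-37 + 6800) + 13456) = 1/(6*6807/6763 + 13456) = 1/(6*(1/6763)*6807 + 13456) = 1/(40842/6763 + 13456) = 1/(91043770/6763) = 6763/91043770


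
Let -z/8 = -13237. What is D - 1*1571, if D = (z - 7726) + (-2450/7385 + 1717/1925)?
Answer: 39236326362/406175 ≈ 96600.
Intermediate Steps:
z = 105896 (z = -8*(-13237) = 105896)
D = 39874427287/406175 (D = (105896 - 7726) + (-2450/7385 + 1717/1925) = 98170 + (-2450*1/7385 + 1717*(1/1925)) = 98170 + (-70/211 + 1717/1925) = 98170 + 227537/406175 = 39874427287/406175 ≈ 98171.)
D - 1*1571 = 39874427287/406175 - 1*1571 = 39874427287/406175 - 1571 = 39236326362/406175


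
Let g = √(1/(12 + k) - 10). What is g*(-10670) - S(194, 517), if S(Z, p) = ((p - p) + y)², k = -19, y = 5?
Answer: -25 - 10670*I*√497/7 ≈ -25.0 - 33982.0*I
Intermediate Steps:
g = I*√497/7 (g = √(1/(12 - 19) - 10) = √(1/(-7) - 10) = √(-⅐ - 10) = √(-71/7) = I*√497/7 ≈ 3.1848*I)
S(Z, p) = 25 (S(Z, p) = ((p - p) + 5)² = (0 + 5)² = 5² = 25)
g*(-10670) - S(194, 517) = (I*√497/7)*(-10670) - 1*25 = -10670*I*√497/7 - 25 = -25 - 10670*I*√497/7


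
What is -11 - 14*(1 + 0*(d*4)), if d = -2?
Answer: -25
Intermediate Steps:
-11 - 14*(1 + 0*(d*4)) = -11 - 14*(1 + 0*(-2*4)) = -11 - 14*(1 + 0*(-8)) = -11 - 14*(1 + 0) = -11 - 14*1 = -11 - 14 = -25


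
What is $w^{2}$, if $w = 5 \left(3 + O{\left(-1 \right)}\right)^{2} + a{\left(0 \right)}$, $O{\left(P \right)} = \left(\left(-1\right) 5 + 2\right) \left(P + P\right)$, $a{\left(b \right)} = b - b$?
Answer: $164025$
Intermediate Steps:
$a{\left(b \right)} = 0$
$O{\left(P \right)} = - 6 P$ ($O{\left(P \right)} = \left(-5 + 2\right) 2 P = - 3 \cdot 2 P = - 6 P$)
$w = 405$ ($w = 5 \left(3 - -6\right)^{2} + 0 = 5 \left(3 + 6\right)^{2} + 0 = 5 \cdot 9^{2} + 0 = 5 \cdot 81 + 0 = 405 + 0 = 405$)
$w^{2} = 405^{2} = 164025$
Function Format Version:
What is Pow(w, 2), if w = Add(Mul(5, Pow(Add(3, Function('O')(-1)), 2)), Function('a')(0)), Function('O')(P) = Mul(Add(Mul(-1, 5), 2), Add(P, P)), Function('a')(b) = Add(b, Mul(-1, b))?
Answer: 164025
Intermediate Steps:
Function('a')(b) = 0
Function('O')(P) = Mul(-6, P) (Function('O')(P) = Mul(Add(-5, 2), Mul(2, P)) = Mul(-3, Mul(2, P)) = Mul(-6, P))
w = 405 (w = Add(Mul(5, Pow(Add(3, Mul(-6, -1)), 2)), 0) = Add(Mul(5, Pow(Add(3, 6), 2)), 0) = Add(Mul(5, Pow(9, 2)), 0) = Add(Mul(5, 81), 0) = Add(405, 0) = 405)
Pow(w, 2) = Pow(405, 2) = 164025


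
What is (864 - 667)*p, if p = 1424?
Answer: 280528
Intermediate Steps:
(864 - 667)*p = (864 - 667)*1424 = 197*1424 = 280528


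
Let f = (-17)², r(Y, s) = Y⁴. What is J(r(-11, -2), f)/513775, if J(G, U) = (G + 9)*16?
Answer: 9376/20551 ≈ 0.45623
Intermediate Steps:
f = 289
J(G, U) = 144 + 16*G (J(G, U) = (9 + G)*16 = 144 + 16*G)
J(r(-11, -2), f)/513775 = (144 + 16*(-11)⁴)/513775 = (144 + 16*14641)*(1/513775) = (144 + 234256)*(1/513775) = 234400*(1/513775) = 9376/20551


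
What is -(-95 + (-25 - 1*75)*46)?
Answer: 4695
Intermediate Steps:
-(-95 + (-25 - 1*75)*46) = -(-95 + (-25 - 75)*46) = -(-95 - 100*46) = -(-95 - 4600) = -1*(-4695) = 4695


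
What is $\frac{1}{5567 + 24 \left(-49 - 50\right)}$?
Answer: $\frac{1}{3191} \approx 0.00031338$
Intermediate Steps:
$\frac{1}{5567 + 24 \left(-49 - 50\right)} = \frac{1}{5567 + 24 \left(-99\right)} = \frac{1}{5567 - 2376} = \frac{1}{3191}$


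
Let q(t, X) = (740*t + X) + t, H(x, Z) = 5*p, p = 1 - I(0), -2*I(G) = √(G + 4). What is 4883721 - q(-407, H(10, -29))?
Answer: 5185298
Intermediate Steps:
I(G) = -√(4 + G)/2 (I(G) = -√(G + 4)/2 = -√(4 + G)/2)
p = 2 (p = 1 - (-1)*√(4 + 0)/2 = 1 - (-1)*√4/2 = 1 - (-1)*2/2 = 1 - 1*(-1) = 1 + 1 = 2)
H(x, Z) = 10 (H(x, Z) = 5*2 = 10)
q(t, X) = X + 741*t (q(t, X) = (X + 740*t) + t = X + 741*t)
4883721 - q(-407, H(10, -29)) = 4883721 - (10 + 741*(-407)) = 4883721 - (10 - 301587) = 4883721 - 1*(-301577) = 4883721 + 301577 = 5185298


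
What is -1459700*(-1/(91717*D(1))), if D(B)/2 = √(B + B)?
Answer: 364925*√2/91717 ≈ 5.6269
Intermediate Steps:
D(B) = 2*√2*√B (D(B) = 2*√(B + B) = 2*√(2*B) = 2*(√2*√B) = 2*√2*√B)
-1459700*(-1/(91717*D(1))) = -1459700*(-√2/366868) = -(-364925)*√2/91717 = 364925*√2/91717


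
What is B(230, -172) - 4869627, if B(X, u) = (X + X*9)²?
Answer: 420373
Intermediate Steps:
B(X, u) = 100*X² (B(X, u) = (X + 9*X)² = (10*X)² = 100*X²)
B(230, -172) - 4869627 = 100*230² - 4869627 = 100*52900 - 4869627 = 5290000 - 4869627 = 420373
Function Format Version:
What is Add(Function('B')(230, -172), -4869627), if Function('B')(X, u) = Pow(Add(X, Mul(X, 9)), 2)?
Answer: 420373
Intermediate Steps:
Function('B')(X, u) = Mul(100, Pow(X, 2)) (Function('B')(X, u) = Pow(Add(X, Mul(9, X)), 2) = Pow(Mul(10, X), 2) = Mul(100, Pow(X, 2)))
Add(Function('B')(230, -172), -4869627) = Add(Mul(100, Pow(230, 2)), -4869627) = Add(Mul(100, 52900), -4869627) = Add(5290000, -4869627) = 420373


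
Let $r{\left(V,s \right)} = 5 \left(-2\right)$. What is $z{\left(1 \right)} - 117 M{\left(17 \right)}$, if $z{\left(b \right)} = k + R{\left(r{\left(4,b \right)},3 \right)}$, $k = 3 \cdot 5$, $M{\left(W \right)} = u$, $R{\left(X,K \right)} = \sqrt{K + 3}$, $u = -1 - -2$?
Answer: $-102 + \sqrt{6} \approx -99.551$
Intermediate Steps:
$r{\left(V,s \right)} = -10$
$u = 1$ ($u = -1 + 2 = 1$)
$R{\left(X,K \right)} = \sqrt{3 + K}$
$M{\left(W \right)} = 1$
$k = 15$
$z{\left(b \right)} = 15 + \sqrt{6}$ ($z{\left(b \right)} = 15 + \sqrt{3 + 3} = 15 + \sqrt{6}$)
$z{\left(1 \right)} - 117 M{\left(17 \right)} = \left(15 + \sqrt{6}\right) - 117 = -102 + \sqrt{6}$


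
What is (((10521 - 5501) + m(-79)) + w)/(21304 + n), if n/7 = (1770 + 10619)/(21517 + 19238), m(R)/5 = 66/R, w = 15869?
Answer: 5172439635/5276782169 ≈ 0.98023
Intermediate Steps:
m(R) = 330/R (m(R) = 5*(66/R) = 330/R)
n = 6671/3135 (n = 7*((1770 + 10619)/(21517 + 19238)) = 7*(12389/40755) = 7*(12389*(1/40755)) = 7*(953/3135) = 6671/3135 ≈ 2.1279)
(((10521 - 5501) + m(-79)) + w)/(21304 + n) = (((10521 - 5501) + 330/(-79)) + 15869)/(21304 + 6671/3135) = ((5020 + 330*(-1/79)) + 15869)/(66794711/3135) = ((5020 - 330/79) + 15869)*(3135/66794711) = (396250/79 + 15869)*(3135/66794711) = (1649901/79)*(3135/66794711) = 5172439635/5276782169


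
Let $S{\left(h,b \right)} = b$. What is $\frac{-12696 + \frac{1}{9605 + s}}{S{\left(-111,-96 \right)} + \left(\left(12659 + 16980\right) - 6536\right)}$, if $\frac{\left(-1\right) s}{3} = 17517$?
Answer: $- \frac{545242417}{988058622} \approx -0.55183$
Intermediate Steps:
$s = -52551$ ($s = \left(-3\right) 17517 = -52551$)
$\frac{-12696 + \frac{1}{9605 + s}}{S{\left(-111,-96 \right)} + \left(\left(12659 + 16980\right) - 6536\right)} = \frac{-12696 + \frac{1}{9605 - 52551}}{-96 + \left(\left(12659 + 16980\right) - 6536\right)} = \frac{-12696 + \frac{1}{-42946}}{-96 + \left(29639 - 6536\right)} = \frac{-12696 - \frac{1}{42946}}{-96 + 23103} = - \frac{545242417}{42946 \cdot 23007} = \left(- \frac{545242417}{42946}\right) \frac{1}{23007} = - \frac{545242417}{988058622}$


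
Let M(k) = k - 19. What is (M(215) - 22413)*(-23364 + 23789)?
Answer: -9442225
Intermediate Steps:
M(k) = -19 + k
(M(215) - 22413)*(-23364 + 23789) = ((-19 + 215) - 22413)*(-23364 + 23789) = (196 - 22413)*425 = -22217*425 = -9442225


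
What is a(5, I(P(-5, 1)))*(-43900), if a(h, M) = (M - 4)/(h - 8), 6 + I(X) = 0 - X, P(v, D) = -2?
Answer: -351200/3 ≈ -1.1707e+5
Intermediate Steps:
I(X) = -6 - X (I(X) = -6 + (0 - X) = -6 - X)
a(h, M) = (-4 + M)/(-8 + h)
a(5, I(P(-5, 1)))*(-43900) = ((-4 + (-6 - 1*(-2)))/(-8 + 5))*(-43900) = ((-4 + (-6 + 2))/(-3))*(-43900) = -(-4 - 4)/3*(-43900) = -⅓*(-8)*(-43900) = (8/3)*(-43900) = -351200/3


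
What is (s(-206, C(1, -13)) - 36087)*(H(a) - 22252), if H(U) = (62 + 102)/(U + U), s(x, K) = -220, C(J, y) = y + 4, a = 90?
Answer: 36354162793/45 ≈ 8.0787e+8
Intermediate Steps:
C(J, y) = 4 + y
H(U) = 82/U (H(U) = 164/((2*U)) = 164*(1/(2*U)) = 82/U)
(s(-206, C(1, -13)) - 36087)*(H(a) - 22252) = (-220 - 36087)*(82/90 - 22252) = -36307*(82*(1/90) - 22252) = -36307*(41/45 - 22252) = -36307*(-1001299/45) = 36354162793/45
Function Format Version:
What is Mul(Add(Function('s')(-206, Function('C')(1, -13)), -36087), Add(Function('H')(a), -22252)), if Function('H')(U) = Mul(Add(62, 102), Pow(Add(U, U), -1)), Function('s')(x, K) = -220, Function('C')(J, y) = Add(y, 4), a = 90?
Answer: Rational(36354162793, 45) ≈ 8.0787e+8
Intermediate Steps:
Function('C')(J, y) = Add(4, y)
Function('H')(U) = Mul(82, Pow(U, -1)) (Function('H')(U) = Mul(164, Pow(Mul(2, U), -1)) = Mul(164, Mul(Rational(1, 2), Pow(U, -1))) = Mul(82, Pow(U, -1)))
Mul(Add(Function('s')(-206, Function('C')(1, -13)), -36087), Add(Function('H')(a), -22252)) = Mul(Add(-220, -36087), Add(Mul(82, Pow(90, -1)), -22252)) = Mul(-36307, Add(Mul(82, Rational(1, 90)), -22252)) = Mul(-36307, Add(Rational(41, 45), -22252)) = Mul(-36307, Rational(-1001299, 45)) = Rational(36354162793, 45)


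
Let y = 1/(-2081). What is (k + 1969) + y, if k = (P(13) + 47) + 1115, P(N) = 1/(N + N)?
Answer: 169407941/54106 ≈ 3131.0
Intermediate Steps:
y = -1/2081 ≈ -0.00048054
P(N) = 1/(2*N)
k = 30213/26 (k = ((½)/13 + 47) + 1115 = ((½)*(1/13) + 47) + 1115 = (1/26 + 47) + 1115 = 1223/26 + 1115 = 30213/26 ≈ 1162.0)
(k + 1969) + y = (30213/26 + 1969) - 1/2081 = 81407/26 - 1/2081 = 169407941/54106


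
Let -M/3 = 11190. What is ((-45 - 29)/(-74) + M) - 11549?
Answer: -45118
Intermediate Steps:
M = -33570 (M = -3*11190 = -33570)
((-45 - 29)/(-74) + M) - 11549 = ((-45 - 29)/(-74) - 33570) - 11549 = (-74*(-1/74) - 33570) - 11549 = (1 - 33570) - 11549 = -33569 - 11549 = -45118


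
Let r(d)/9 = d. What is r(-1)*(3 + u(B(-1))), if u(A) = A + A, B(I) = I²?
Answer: -45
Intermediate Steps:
r(d) = 9*d
u(A) = 2*A
r(-1)*(3 + u(B(-1))) = (9*(-1))*(3 + 2*(-1)²) = -9*(3 + 2*1) = -9*(3 + 2) = -9*5 = -45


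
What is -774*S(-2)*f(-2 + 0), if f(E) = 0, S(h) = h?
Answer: 0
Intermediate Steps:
-774*S(-2)*f(-2 + 0) = -(-1548)*0 = -774*0 = 0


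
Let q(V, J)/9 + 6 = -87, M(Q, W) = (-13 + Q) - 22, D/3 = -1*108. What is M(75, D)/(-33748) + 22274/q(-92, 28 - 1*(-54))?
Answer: -187934108/7061769 ≈ -26.613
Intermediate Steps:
D = -324 (D = 3*(-1*108) = 3*(-108) = -324)
M(Q, W) = -35 + Q
q(V, J) = -837 (q(V, J) = -54 + 9*(-87) = -54 - 783 = -837)
M(75, D)/(-33748) + 22274/q(-92, 28 - 1*(-54)) = (-35 + 75)/(-33748) + 22274/(-837) = 40*(-1/33748) + 22274*(-1/837) = -10/8437 - 22274/837 = -187934108/7061769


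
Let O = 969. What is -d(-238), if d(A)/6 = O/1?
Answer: -5814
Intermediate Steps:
d(A) = 5814 (d(A) = 6*(969/1) = 6*(969*1) = 6*969 = 5814)
-d(-238) = -1*5814 = -5814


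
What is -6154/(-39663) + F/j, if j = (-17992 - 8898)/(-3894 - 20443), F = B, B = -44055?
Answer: -8505035159329/213307614 ≈ -39872.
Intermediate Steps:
F = -44055
j = 26890/24337 (j = -26890/(-24337) = -26890*(-1/24337) = 26890/24337 ≈ 1.1049)
-6154/(-39663) + F/j = -6154/(-39663) - 44055/26890/24337 = -6154*(-1/39663) - 44055*24337/26890 = 6154/39663 - 214433307/5378 = -8505035159329/213307614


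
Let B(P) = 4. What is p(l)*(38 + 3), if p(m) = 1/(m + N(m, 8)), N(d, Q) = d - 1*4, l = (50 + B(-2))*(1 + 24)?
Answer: 41/2696 ≈ 0.015208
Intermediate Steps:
l = 1350 (l = (50 + 4)*(1 + 24) = 54*25 = 1350)
N(d, Q) = -4 + d (N(d, Q) = d - 4 = -4 + d)
p(m) = 1/(-4 + 2*m) (p(m) = 1/(m + (-4 + m)) = 1/(-4 + 2*m))
p(l)*(38 + 3) = (1/(2*(-2 + 1350)))*(38 + 3) = ((½)/1348)*41 = ((½)*(1/1348))*41 = (1/2696)*41 = 41/2696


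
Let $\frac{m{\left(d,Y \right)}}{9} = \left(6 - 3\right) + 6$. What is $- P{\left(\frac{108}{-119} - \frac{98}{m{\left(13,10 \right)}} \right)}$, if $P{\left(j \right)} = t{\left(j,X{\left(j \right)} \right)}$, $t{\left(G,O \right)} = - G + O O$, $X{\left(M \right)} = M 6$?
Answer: $- \frac{1688131510}{10323369} \approx -163.53$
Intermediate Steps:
$m{\left(d,Y \right)} = 81$ ($m{\left(d,Y \right)} = 9 \left(\left(6 - 3\right) + 6\right) = 9 \left(3 + 6\right) = 9 \cdot 9 = 81$)
$X{\left(M \right)} = 6 M$
$t{\left(G,O \right)} = O^{2} - G$ ($t{\left(G,O \right)} = - G + O^{2} = O^{2} - G$)
$P{\left(j \right)} = - j + 36 j^{2}$ ($P{\left(j \right)} = \left(6 j\right)^{2} - j = 36 j^{2} - j = - j + 36 j^{2}$)
$- P{\left(\frac{108}{-119} - \frac{98}{m{\left(13,10 \right)}} \right)} = - \left(\frac{108}{-119} - \frac{98}{81}\right) \left(-1 + 36 \left(\frac{108}{-119} - \frac{98}{81}\right)\right) = - \left(108 \left(- \frac{1}{119}\right) - \frac{98}{81}\right) \left(-1 + 36 \left(108 \left(- \frac{1}{119}\right) - \frac{98}{81}\right)\right) = - \left(- \frac{108}{119} - \frac{98}{81}\right) \left(-1 + 36 \left(- \frac{108}{119} - \frac{98}{81}\right)\right) = - \frac{\left(-20410\right) \left(-1 + 36 \left(- \frac{20410}{9639}\right)\right)}{9639} = - \frac{\left(-20410\right) \left(-1 - \frac{81640}{1071}\right)}{9639} = - \frac{\left(-20410\right) \left(-82711\right)}{9639 \cdot 1071} = \left(-1\right) \frac{1688131510}{10323369} = - \frac{1688131510}{10323369}$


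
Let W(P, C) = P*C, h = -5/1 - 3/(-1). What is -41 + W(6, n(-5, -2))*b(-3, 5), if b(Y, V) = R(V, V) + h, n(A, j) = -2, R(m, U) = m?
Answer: -77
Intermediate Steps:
h = -2 (h = -5*1 - 3*(-1) = -5 + 3 = -2)
b(Y, V) = -2 + V (b(Y, V) = V - 2 = -2 + V)
W(P, C) = C*P
-41 + W(6, n(-5, -2))*b(-3, 5) = -41 + (-2*6)*(-2 + 5) = -41 - 12*3 = -41 - 36 = -77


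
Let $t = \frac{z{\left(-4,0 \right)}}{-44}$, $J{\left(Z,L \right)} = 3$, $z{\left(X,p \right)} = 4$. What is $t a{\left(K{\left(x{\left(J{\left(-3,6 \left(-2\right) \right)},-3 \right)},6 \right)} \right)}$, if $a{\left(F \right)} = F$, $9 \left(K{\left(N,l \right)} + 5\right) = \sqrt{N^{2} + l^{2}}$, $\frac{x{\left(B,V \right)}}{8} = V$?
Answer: $\frac{5}{11} - \frac{2 \sqrt{17}}{33} \approx 0.20466$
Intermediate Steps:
$x{\left(B,V \right)} = 8 V$
$K{\left(N,l \right)} = -5 + \frac{\sqrt{N^{2} + l^{2}}}{9}$
$t = - \frac{1}{11}$ ($t = \frac{4}{-44} = 4 \left(- \frac{1}{44}\right) = - \frac{1}{11} \approx -0.090909$)
$t a{\left(K{\left(x{\left(J{\left(-3,6 \left(-2\right) \right)},-3 \right)},6 \right)} \right)} = - \frac{-5 + \frac{\sqrt{\left(8 \left(-3\right)\right)^{2} + 6^{2}}}{9}}{11} = - \frac{-5 + \frac{\sqrt{\left(-24\right)^{2} + 36}}{9}}{11} = - \frac{-5 + \frac{\sqrt{576 + 36}}{9}}{11} = - \frac{-5 + \frac{\sqrt{612}}{9}}{11} = - \frac{-5 + \frac{6 \sqrt{17}}{9}}{11} = - \frac{-5 + \frac{2 \sqrt{17}}{3}}{11} = \frac{5}{11} - \frac{2 \sqrt{17}}{33}$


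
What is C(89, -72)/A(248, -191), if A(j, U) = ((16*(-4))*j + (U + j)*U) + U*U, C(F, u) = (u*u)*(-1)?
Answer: -2592/4861 ≈ -0.53322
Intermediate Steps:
C(F, u) = -u² (C(F, u) = u²*(-1) = -u²)
A(j, U) = U² - 64*j + U*(U + j) (A(j, U) = (-64*j + U*(U + j)) + U² = U² - 64*j + U*(U + j))
C(89, -72)/A(248, -191) = (-1*(-72)²)/(-64*248 + 2*(-191)² - 191*248) = (-1*5184)/(-15872 + 2*36481 - 47368) = -5184/(-15872 + 72962 - 47368) = -5184/9722 = -5184*1/9722 = -2592/4861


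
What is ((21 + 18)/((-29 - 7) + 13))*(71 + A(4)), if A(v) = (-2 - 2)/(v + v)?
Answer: -5499/46 ≈ -119.54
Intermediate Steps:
A(v) = -2/v (A(v) = -4*1/(2*v) = -2/v)
((21 + 18)/((-29 - 7) + 13))*(71 + A(4)) = ((21 + 18)/((-29 - 7) + 13))*(71 - 2/4) = (39/(-36 + 13))*(71 - 2*1/4) = (39/(-23))*(71 - 1/2) = (39*(-1/23))*(141/2) = -39/23*141/2 = -5499/46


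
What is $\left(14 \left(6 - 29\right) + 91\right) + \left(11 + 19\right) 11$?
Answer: $99$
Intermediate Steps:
$\left(14 \left(6 - 29\right) + 91\right) + \left(11 + 19\right) 11 = \left(14 \left(-23\right) + 91\right) + 30 \cdot 11 = \left(-322 + 91\right) + 330 = -231 + 330 = 99$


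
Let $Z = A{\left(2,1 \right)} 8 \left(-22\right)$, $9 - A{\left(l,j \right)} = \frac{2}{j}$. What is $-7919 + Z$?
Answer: $-9151$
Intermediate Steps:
$A{\left(l,j \right)} = 9 - \frac{2}{j}$
$Z = -1232$ ($Z = \left(9 - \frac{2}{1}\right) 8 \left(-22\right) = \left(9 - 2\right) 8 \left(-22\right) = 7 \cdot 8 \left(-22\right) = 56 \left(-22\right) = -1232$)
$-7919 + Z = -7919 - 1232 = -9151$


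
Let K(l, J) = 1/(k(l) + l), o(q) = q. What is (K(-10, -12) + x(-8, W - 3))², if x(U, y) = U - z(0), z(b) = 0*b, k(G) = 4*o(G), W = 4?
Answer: 160801/2500 ≈ 64.320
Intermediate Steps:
k(G) = 4*G
z(b) = 0
K(l, J) = 1/(5*l) (K(l, J) = 1/(4*l + l) = 1/(5*l))
x(U, y) = U (x(U, y) = U - 1*0 = U + 0 = U)
(K(-10, -12) + x(-8, W - 3))² = ((⅕)/(-10) - 8)² = ((⅕)*(-⅒) - 8)² = (-1/50 - 8)² = (-401/50)² = 160801/2500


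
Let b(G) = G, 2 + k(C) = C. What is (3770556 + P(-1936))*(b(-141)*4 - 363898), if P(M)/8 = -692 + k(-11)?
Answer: -1372168815192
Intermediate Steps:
k(C) = -2 + C
P(M) = -5640 (P(M) = 8*(-692 + (-2 - 11)) = 8*(-692 - 13) = 8*(-705) = -5640)
(3770556 + P(-1936))*(b(-141)*4 - 363898) = (3770556 - 5640)*(-141*4 - 363898) = 3764916*(-564 - 363898) = 3764916*(-364462) = -1372168815192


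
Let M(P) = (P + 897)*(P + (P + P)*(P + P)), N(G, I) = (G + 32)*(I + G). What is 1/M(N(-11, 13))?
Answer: 1/6665022 ≈ 1.5004e-7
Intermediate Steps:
N(G, I) = (32 + G)*(G + I)
M(P) = (897 + P)*(P + 4*P²) (M(P) = (897 + P)*(P + (2*P)*(2*P)) = (897 + P)*(P + 4*P²))
1/M(N(-11, 13)) = 1/(((-11)² + 32*(-11) + 32*13 - 11*13)*(897 + 4*((-11)² + 32*(-11) + 32*13 - 11*13)² + 3589*((-11)² + 32*(-11) + 32*13 - 11*13))) = 1/((121 - 352 + 416 - 143)*(897 + 4*(121 - 352 + 416 - 143)² + 3589*(121 - 352 + 416 - 143))) = 1/(42*(897 + 4*42² + 3589*42)) = 1/(42*(897 + 4*1764 + 150738)) = 1/(42*(897 + 7056 + 150738)) = 1/(42*158691) = 1/6665022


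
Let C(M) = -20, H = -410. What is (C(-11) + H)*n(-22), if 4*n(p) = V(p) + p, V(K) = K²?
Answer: -49665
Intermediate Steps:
n(p) = p/4 + p²/4 (n(p) = (p² + p)/4 = (p + p²)/4 = p/4 + p²/4)
(C(-11) + H)*n(-22) = (-20 - 410)*((¼)*(-22)*(1 - 22)) = -215*(-22)*(-21)/2 = -430*231/2 = -49665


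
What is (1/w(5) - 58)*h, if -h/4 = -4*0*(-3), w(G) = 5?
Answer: 0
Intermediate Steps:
h = 0 (h = -4*(-4*0)*(-3) = -0*(-3) = -4*0 = 0)
(1/w(5) - 58)*h = (1/5 - 58)*0 = (⅕ - 58)*0 = -289/5*0 = 0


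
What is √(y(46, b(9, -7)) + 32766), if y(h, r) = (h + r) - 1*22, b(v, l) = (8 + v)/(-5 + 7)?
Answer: √131194/2 ≈ 181.10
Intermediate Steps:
b(v, l) = 4 + v/2 (b(v, l) = (8 + v)/2 = (8 + v)*(½) = 4 + v/2)
y(h, r) = -22 + h + r (y(h, r) = (h + r) - 22 = -22 + h + r)
√(y(46, b(9, -7)) + 32766) = √((-22 + 46 + (4 + (½)*9)) + 32766) = √((-22 + 46 + (4 + 9/2)) + 32766) = √((-22 + 46 + 17/2) + 32766) = √(65/2 + 32766) = √(65597/2) = √131194/2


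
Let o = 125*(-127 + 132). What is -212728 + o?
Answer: -212103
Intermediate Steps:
o = 625 (o = 125*5 = 625)
-212728 + o = -212728 + 625 = -212103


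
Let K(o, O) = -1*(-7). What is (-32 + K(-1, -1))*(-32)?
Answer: 800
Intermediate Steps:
K(o, O) = 7
(-32 + K(-1, -1))*(-32) = (-32 + 7)*(-32) = -25*(-32) = 800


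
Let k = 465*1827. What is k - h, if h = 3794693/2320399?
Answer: 1971302777752/2320399 ≈ 8.4955e+5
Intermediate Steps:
k = 849555
h = 3794693/2320399 (h = 3794693*(1/2320399) = 3794693/2320399 ≈ 1.6354)
k - h = 849555 - 1*3794693/2320399 = 849555 - 3794693/2320399 = 1971302777752/2320399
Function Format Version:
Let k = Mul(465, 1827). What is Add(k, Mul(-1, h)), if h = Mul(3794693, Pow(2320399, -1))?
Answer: Rational(1971302777752, 2320399) ≈ 8.4955e+5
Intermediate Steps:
k = 849555
h = Rational(3794693, 2320399) (h = Mul(3794693, Rational(1, 2320399)) = Rational(3794693, 2320399) ≈ 1.6354)
Add(k, Mul(-1, h)) = Add(849555, Mul(-1, Rational(3794693, 2320399))) = Add(849555, Rational(-3794693, 2320399)) = Rational(1971302777752, 2320399)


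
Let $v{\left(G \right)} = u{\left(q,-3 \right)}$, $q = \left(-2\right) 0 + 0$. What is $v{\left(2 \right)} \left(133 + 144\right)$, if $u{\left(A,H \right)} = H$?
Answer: $-831$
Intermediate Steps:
$q = 0$ ($q = 0 + 0 = 0$)
$v{\left(G \right)} = -3$
$v{\left(2 \right)} \left(133 + 144\right) = - 3 \left(133 + 144\right) = \left(-3\right) 277 = -831$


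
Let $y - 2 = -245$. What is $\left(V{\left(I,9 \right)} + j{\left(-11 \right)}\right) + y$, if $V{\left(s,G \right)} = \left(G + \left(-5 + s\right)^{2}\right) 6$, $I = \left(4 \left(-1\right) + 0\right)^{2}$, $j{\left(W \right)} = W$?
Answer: $526$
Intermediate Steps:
$y = -243$ ($y = 2 - 245 = -243$)
$I = 16$ ($I = \left(-4 + 0\right)^{2} = \left(-4\right)^{2} = 16$)
$V{\left(s,G \right)} = 6 G + 6 \left(-5 + s\right)^{2}$
$\left(V{\left(I,9 \right)} + j{\left(-11 \right)}\right) + y = \left(\left(6 \cdot 9 + 6 \left(-5 + 16\right)^{2}\right) - 11\right) - 243 = \left(\left(54 + 6 \cdot 11^{2}\right) - 11\right) - 243 = \left(\left(54 + 6 \cdot 121\right) - 11\right) - 243 = \left(\left(54 + 726\right) - 11\right) - 243 = \left(780 - 11\right) - 243 = 769 - 243 = 526$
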